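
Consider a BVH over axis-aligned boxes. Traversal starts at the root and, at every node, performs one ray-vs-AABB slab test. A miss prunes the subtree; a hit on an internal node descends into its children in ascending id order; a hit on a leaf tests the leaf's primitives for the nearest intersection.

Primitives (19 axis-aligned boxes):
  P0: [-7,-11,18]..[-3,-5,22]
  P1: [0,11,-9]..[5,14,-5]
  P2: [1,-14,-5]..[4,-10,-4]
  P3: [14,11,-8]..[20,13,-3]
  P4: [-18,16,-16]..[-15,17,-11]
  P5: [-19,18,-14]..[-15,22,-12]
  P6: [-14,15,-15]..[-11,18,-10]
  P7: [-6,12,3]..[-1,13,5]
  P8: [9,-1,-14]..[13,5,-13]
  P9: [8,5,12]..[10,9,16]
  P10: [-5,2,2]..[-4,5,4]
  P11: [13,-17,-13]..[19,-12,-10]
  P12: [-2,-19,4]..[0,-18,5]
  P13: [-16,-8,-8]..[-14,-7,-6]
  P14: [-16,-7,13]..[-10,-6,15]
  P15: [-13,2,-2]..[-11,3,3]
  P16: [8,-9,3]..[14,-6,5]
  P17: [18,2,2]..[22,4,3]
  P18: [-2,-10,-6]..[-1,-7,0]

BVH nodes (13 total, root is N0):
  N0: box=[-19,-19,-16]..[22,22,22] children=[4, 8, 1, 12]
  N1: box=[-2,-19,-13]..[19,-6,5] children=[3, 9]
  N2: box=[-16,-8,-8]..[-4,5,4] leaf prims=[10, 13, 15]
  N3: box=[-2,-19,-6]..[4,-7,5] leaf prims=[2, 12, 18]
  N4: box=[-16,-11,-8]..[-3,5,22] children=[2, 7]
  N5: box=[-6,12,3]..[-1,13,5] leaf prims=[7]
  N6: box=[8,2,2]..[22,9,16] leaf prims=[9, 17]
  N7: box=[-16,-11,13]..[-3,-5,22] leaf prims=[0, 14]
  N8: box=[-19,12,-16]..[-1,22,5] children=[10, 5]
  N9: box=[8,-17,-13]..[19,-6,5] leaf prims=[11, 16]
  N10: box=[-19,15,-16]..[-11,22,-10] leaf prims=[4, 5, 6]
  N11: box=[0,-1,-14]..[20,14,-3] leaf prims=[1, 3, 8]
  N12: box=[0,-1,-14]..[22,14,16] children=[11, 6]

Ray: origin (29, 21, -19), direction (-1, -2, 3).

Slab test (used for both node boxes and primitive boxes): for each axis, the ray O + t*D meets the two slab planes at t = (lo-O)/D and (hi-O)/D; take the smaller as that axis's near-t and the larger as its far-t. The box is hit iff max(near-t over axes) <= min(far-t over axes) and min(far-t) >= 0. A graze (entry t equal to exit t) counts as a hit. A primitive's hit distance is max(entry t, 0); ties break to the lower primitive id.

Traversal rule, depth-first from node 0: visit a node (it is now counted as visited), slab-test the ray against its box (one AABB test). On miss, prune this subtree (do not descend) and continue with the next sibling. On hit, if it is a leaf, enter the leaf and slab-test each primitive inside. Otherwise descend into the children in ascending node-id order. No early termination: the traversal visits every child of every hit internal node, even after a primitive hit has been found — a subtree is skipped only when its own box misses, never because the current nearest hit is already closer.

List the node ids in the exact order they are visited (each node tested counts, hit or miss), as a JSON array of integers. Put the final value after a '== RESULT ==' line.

Walk:
N0 x:[7,48] y:[-1/2,20] z:[1,41/3] -> hit [7,41/3], descend [1, 4, 8, 12]
  N1 x:[10,31] y:[27/2,20] z:[2,8] -> miss, prune
  N4 x:[32,45] y:[8,16] z:[11/3,41/3] -> miss, prune
  N8 x:[30,48] y:[-1/2,9/2] z:[1,8] -> miss, prune
  N12 x:[7,29] y:[7/2,11] z:[5/3,35/3] -> hit [7,11], descend [6, 11]
    N6 x:[7,21] y:[6,19/2] z:[7,35/3] -> hit [7,19/2] leaf, test {P9(miss), P17(miss)}
    N11 x:[9,29] y:[7/2,11] z:[5/3,16/3] -> miss, prune

Summary -> nodes [0, 1, 4, 8, 12, 6, 11]; box-tests=7; leaf-entries=1; first=miss

== RESULT ==
[0, 1, 4, 8, 12, 6, 11]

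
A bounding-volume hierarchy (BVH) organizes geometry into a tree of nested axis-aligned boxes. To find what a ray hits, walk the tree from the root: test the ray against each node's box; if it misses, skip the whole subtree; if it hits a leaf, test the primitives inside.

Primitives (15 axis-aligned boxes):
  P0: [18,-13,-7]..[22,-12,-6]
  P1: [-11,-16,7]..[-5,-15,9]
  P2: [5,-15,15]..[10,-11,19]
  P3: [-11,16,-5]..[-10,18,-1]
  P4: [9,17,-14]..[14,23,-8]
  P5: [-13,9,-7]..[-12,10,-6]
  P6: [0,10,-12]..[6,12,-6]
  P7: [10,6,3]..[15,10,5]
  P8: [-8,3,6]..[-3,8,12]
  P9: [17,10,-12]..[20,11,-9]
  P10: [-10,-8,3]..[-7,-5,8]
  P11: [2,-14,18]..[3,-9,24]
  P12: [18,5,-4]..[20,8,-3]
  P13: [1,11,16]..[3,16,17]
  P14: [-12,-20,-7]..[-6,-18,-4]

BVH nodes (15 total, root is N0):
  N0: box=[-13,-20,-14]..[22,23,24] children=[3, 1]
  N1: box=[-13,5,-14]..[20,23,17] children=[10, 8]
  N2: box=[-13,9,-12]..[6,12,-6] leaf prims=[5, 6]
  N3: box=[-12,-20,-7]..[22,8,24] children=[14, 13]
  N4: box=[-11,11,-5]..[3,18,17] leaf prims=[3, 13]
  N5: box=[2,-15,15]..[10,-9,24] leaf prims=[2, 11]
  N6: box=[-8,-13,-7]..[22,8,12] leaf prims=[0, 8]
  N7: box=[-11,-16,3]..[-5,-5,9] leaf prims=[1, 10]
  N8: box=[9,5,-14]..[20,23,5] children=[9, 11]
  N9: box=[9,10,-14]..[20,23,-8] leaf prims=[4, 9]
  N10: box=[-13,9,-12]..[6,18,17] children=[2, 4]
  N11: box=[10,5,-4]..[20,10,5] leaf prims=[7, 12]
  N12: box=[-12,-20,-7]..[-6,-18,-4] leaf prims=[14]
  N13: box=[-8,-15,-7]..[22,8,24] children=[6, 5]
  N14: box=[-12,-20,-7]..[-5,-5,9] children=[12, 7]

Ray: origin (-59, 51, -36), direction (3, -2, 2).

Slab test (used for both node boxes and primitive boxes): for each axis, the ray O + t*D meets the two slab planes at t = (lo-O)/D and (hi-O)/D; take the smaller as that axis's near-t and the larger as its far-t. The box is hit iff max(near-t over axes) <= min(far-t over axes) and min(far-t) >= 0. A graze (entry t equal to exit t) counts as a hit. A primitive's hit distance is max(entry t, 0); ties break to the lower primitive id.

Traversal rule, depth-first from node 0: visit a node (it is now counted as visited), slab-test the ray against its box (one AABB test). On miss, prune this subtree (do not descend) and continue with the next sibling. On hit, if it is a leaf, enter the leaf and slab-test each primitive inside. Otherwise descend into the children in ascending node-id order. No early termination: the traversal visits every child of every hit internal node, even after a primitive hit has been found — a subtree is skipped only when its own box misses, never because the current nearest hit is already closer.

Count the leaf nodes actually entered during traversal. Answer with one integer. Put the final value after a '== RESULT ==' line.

Walk:
N0 x:[46/3,27] y:[14,71/2] z:[11,30] -> hit [46/3,27], descend [1, 3]
  N1 x:[46/3,79/3] y:[14,23] z:[11,53/2] -> hit [46/3,23], descend [8, 10]
    N8 x:[68/3,79/3] y:[14,23] z:[11,41/2] -> miss, prune
    N10 x:[46/3,65/3] y:[33/2,21] z:[12,53/2] -> hit [33/2,21], descend [2, 4]
      N2 x:[46/3,65/3] y:[39/2,21] z:[12,15] -> miss, prune
      N4 x:[16,62/3] y:[33/2,20] z:[31/2,53/2] -> hit [33/2,20] leaf, test {P3(miss), P13(miss)}
  N3 x:[47/3,27] y:[43/2,71/2] z:[29/2,30] -> hit [43/2,27], descend [13, 14]
    N13 x:[17,27] y:[43/2,33] z:[29/2,30] -> hit [43/2,27], descend [5, 6]
      N5 x:[61/3,23] y:[30,33] z:[51/2,30] -> miss, prune
      N6 x:[17,27] y:[43/2,32] z:[29/2,24] -> hit [43/2,24] leaf, test {P0(miss), P8(miss)}
    N14 x:[47/3,18] y:[28,71/2] z:[29/2,45/2] -> miss, prune

11 AABB tests over nodes [0, 1, 8, 10, 2, 4, 3, 13, 5, 6, 14]; 2 leaves entered; closest miss.

== RESULT ==
2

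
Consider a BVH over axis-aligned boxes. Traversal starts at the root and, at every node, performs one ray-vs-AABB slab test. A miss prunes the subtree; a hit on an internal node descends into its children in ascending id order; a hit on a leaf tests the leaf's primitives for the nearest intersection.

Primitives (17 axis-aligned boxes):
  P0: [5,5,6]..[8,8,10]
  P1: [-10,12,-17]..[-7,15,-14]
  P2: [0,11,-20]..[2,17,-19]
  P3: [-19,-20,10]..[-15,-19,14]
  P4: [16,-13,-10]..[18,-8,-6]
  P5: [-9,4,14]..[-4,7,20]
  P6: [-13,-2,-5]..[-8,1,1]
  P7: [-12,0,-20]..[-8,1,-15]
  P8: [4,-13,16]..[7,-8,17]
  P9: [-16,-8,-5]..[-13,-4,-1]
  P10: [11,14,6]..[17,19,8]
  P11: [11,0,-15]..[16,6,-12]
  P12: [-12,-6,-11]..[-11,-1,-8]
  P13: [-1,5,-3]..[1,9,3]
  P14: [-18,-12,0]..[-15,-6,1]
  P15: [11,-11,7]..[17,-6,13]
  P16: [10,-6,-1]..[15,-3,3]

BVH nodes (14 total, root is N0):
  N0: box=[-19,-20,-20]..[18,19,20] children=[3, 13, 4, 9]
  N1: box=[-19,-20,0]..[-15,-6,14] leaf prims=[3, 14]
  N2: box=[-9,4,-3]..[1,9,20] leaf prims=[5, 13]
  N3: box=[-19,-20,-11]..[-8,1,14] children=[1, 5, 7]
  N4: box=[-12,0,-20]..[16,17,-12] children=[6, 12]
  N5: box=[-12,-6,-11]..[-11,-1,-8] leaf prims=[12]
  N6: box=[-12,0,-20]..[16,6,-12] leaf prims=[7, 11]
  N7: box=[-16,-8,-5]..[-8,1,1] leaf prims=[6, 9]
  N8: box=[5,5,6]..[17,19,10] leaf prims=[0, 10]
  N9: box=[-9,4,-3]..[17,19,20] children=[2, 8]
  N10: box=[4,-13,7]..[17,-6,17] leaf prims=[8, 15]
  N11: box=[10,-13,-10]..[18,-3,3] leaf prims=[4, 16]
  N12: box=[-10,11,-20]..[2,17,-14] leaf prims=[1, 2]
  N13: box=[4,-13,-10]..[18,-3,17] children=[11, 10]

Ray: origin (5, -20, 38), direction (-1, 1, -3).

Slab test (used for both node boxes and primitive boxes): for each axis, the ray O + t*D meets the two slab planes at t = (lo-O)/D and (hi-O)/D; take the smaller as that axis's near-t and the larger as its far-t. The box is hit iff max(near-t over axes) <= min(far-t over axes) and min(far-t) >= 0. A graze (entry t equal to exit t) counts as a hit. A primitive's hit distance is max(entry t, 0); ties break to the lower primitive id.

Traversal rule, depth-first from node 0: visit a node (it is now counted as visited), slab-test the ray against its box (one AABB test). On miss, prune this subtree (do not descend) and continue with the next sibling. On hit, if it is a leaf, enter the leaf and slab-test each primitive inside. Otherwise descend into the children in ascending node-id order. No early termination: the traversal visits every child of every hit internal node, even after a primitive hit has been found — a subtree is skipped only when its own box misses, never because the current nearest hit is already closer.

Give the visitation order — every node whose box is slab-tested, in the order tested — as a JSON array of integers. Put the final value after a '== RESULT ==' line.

Walk:
N0 x:[-13,24] y:[0,39] z:[6,58/3] -> hit [6,58/3], descend [3, 4, 9, 13]
  N3 x:[13,24] y:[0,21] z:[8,49/3] -> hit [13,49/3], descend [1, 5, 7]
    N1 x:[20,24] y:[0,14] z:[8,38/3] -> miss, prune
    N5 x:[16,17] y:[14,19] z:[46/3,49/3] -> hit [16,49/3] leaf, test {P12@t=16}
    N7 x:[13,21] y:[12,21] z:[37/3,43/3] -> hit [13,43/3] leaf, test {P6(miss), P9(miss)}
  N4 x:[-11,17] y:[20,37] z:[50/3,58/3] -> miss, prune
  N9 x:[-12,14] y:[24,39] z:[6,41/3] -> miss, prune
  N13 x:[-13,1] y:[7,17] z:[7,16] -> miss, prune

order=[0, 3, 1, 5, 7, 4, 9, 13]  |boxes|=8  |leaves|=2  hit=P12

== RESULT ==
[0, 3, 1, 5, 7, 4, 9, 13]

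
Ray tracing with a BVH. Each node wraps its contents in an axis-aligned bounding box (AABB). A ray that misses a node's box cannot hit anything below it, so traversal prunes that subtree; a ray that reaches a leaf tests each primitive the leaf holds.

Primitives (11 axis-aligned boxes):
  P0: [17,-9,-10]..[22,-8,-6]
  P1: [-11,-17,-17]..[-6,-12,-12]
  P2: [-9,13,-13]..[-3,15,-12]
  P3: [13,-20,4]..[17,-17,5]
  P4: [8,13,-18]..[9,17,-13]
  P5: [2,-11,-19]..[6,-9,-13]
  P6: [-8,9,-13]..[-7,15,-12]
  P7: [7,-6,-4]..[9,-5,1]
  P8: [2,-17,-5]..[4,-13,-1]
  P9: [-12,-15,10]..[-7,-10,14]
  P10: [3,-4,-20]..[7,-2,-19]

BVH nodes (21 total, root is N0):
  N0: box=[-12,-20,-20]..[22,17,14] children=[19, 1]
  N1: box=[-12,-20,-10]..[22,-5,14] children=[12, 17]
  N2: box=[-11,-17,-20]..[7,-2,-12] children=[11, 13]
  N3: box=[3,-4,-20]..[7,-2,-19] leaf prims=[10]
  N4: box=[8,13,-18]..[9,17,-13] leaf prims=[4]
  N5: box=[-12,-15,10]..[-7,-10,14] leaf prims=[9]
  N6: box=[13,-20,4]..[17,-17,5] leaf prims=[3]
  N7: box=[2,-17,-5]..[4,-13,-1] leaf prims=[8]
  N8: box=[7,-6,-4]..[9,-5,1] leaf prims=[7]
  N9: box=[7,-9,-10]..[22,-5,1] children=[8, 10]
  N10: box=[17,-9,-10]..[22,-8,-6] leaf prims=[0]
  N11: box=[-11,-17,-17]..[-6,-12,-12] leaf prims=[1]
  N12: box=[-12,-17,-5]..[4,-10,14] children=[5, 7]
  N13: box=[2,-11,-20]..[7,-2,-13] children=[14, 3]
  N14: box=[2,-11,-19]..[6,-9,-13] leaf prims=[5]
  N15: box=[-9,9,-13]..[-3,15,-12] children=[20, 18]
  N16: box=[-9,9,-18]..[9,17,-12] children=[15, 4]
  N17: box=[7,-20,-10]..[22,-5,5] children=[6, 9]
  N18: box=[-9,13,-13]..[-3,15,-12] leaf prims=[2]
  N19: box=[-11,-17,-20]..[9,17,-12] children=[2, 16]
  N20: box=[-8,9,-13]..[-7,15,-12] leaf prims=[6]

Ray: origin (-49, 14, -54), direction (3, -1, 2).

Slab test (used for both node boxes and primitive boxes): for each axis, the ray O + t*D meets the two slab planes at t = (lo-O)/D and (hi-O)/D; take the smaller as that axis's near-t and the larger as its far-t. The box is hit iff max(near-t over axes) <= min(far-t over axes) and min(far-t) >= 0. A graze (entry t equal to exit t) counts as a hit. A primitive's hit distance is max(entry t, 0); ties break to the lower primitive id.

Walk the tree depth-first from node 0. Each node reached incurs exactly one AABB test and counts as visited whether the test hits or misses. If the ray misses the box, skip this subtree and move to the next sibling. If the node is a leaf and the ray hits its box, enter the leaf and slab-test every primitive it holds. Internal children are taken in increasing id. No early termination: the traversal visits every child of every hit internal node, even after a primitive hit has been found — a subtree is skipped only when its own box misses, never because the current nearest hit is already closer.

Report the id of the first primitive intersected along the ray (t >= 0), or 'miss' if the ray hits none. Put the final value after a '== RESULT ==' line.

Trace the traversal:
N0 x:[37/3,71/3] y:[-3,34] z:[17,34] -> hit [17,71/3], descend [1, 19]
  N1 x:[37/3,71/3] y:[19,34] z:[22,34] -> hit [22,71/3], descend [12, 17]
    N12 x:[37/3,53/3] y:[24,31] z:[49/2,34] -> miss, prune
    N17 x:[56/3,71/3] y:[19,34] z:[22,59/2] -> hit [22,71/3], descend [6, 9]
      N6 x:[62/3,22] y:[31,34] z:[29,59/2] -> miss, prune
      N9 x:[56/3,71/3] y:[19,23] z:[22,55/2] -> hit [22,23], descend [8, 10]
        N8 x:[56/3,58/3] y:[19,20] z:[25,55/2] -> miss, prune
        N10 x:[22,71/3] y:[22,23] z:[22,24] -> hit [22,23] leaf, test {P0@t=22}
  N19 x:[38/3,58/3] y:[-3,31] z:[17,21] -> hit [17,58/3], descend [2, 16]
    N2 x:[38/3,56/3] y:[16,31] z:[17,21] -> hit [17,56/3], descend [11, 13]
      N11 x:[38/3,43/3] y:[26,31] z:[37/2,21] -> miss, prune
      N13 x:[17,56/3] y:[16,25] z:[17,41/2] -> hit [17,56/3], descend [3, 14]
        N3 x:[52/3,56/3] y:[16,18] z:[17,35/2] -> hit [52/3,35/2] leaf, test {P10@t=52/3}
        N14 x:[17,55/3] y:[23,25] z:[35/2,41/2] -> miss, prune
    N16 x:[40/3,58/3] y:[-3,5] z:[18,21] -> miss, prune

15 AABB tests over nodes [0, 1, 12, 17, 6, 9, 8, 10, 19, 2, 11, 13, 3, 14, 16]; 2 leaves entered; closest P10.

== RESULT ==
10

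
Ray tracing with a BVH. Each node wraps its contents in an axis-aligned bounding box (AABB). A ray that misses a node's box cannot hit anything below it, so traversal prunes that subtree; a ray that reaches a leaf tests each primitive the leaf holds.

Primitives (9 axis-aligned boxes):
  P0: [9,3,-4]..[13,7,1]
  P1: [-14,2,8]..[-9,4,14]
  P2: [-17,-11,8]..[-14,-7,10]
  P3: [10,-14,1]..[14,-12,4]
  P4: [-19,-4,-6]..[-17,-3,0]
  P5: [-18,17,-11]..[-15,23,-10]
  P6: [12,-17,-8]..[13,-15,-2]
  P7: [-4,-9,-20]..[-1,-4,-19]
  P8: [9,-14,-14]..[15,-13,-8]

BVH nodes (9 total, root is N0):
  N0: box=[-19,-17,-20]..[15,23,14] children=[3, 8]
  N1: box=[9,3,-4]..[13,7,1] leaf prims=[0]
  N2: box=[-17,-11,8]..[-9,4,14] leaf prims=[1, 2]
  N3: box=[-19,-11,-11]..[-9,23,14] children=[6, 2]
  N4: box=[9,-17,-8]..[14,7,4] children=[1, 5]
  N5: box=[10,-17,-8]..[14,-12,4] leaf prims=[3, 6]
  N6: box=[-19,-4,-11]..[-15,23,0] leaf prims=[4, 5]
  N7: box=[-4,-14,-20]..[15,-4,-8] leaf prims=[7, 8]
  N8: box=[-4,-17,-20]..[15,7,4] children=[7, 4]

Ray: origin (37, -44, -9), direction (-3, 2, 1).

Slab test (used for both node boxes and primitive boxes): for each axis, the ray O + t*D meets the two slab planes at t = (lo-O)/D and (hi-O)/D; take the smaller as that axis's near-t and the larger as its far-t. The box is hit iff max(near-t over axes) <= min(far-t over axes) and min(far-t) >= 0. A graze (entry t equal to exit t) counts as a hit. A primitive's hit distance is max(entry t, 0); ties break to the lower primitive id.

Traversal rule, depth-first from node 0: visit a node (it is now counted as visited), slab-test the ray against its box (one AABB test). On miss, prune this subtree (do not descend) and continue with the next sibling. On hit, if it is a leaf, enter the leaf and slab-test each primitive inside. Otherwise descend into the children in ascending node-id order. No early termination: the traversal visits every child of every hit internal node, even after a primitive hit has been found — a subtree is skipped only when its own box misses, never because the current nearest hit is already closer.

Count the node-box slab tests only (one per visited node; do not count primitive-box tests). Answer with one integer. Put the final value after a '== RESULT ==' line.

Traverse from the root:
N0 x:[22/3,56/3] y:[27/2,67/2] z:[-11,23] -> hit [27/2,56/3], descend [3, 8]
  N3 x:[46/3,56/3] y:[33/2,67/2] z:[-2,23] -> hit [33/2,56/3], descend [2, 6]
    N2 x:[46/3,18] y:[33/2,24] z:[17,23] -> hit [17,18] leaf, test {P1(miss), P2@t=17}
    N6 x:[52/3,56/3] y:[20,67/2] z:[-2,9] -> miss, prune
  N8 x:[22/3,41/3] y:[27/2,51/2] z:[-11,13] -> miss, prune

5 AABB tests over nodes [0, 3, 2, 6, 8]; 1 leaf entered; closest P2.

== RESULT ==
5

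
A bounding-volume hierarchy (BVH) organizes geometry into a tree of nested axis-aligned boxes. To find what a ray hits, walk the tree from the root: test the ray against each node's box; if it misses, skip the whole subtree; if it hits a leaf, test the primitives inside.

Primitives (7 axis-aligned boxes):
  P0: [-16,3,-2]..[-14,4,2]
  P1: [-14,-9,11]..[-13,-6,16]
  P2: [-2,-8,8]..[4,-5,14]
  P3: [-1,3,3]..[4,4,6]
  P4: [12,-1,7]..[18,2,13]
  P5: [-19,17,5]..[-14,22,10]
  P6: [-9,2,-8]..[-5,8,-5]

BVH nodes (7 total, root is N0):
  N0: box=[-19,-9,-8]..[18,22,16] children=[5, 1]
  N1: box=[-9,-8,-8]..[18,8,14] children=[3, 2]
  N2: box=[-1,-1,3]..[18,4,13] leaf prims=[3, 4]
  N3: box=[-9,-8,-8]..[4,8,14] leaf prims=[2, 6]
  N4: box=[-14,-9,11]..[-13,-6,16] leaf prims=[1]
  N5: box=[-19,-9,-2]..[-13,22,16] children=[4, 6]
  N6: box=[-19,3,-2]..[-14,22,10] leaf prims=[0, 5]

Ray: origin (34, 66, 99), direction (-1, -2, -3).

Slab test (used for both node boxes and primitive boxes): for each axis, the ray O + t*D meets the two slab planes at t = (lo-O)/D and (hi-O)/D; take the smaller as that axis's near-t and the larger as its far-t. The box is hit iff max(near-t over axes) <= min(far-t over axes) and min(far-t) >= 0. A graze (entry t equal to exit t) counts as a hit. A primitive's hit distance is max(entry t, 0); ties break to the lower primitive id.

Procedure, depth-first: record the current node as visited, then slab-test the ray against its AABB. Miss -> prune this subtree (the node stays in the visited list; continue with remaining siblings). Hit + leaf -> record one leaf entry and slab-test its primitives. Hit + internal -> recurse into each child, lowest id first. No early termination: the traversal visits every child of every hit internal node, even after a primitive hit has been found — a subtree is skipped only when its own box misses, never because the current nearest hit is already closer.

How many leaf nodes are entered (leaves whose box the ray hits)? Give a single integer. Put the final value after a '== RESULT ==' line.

Walk:
N0 x:[16,53] y:[22,75/2] z:[83/3,107/3] -> hit [83/3,107/3], descend [1, 5]
  N1 x:[16,43] y:[29,37] z:[85/3,107/3] -> hit [29,107/3], descend [2, 3]
    N2 x:[16,35] y:[31,67/2] z:[86/3,32] -> hit [31,32] leaf, test {P3@t=31, P4(miss)}
    N3 x:[30,43] y:[29,37] z:[85/3,107/3] -> hit [30,107/3] leaf, test {P2(miss), P6(miss)}
  N5 x:[47,53] y:[22,75/2] z:[83/3,101/3] -> miss, prune

Summary -> nodes [0, 1, 2, 3, 5]; box-tests=5; leaf-entries=2; first=P3

== RESULT ==
2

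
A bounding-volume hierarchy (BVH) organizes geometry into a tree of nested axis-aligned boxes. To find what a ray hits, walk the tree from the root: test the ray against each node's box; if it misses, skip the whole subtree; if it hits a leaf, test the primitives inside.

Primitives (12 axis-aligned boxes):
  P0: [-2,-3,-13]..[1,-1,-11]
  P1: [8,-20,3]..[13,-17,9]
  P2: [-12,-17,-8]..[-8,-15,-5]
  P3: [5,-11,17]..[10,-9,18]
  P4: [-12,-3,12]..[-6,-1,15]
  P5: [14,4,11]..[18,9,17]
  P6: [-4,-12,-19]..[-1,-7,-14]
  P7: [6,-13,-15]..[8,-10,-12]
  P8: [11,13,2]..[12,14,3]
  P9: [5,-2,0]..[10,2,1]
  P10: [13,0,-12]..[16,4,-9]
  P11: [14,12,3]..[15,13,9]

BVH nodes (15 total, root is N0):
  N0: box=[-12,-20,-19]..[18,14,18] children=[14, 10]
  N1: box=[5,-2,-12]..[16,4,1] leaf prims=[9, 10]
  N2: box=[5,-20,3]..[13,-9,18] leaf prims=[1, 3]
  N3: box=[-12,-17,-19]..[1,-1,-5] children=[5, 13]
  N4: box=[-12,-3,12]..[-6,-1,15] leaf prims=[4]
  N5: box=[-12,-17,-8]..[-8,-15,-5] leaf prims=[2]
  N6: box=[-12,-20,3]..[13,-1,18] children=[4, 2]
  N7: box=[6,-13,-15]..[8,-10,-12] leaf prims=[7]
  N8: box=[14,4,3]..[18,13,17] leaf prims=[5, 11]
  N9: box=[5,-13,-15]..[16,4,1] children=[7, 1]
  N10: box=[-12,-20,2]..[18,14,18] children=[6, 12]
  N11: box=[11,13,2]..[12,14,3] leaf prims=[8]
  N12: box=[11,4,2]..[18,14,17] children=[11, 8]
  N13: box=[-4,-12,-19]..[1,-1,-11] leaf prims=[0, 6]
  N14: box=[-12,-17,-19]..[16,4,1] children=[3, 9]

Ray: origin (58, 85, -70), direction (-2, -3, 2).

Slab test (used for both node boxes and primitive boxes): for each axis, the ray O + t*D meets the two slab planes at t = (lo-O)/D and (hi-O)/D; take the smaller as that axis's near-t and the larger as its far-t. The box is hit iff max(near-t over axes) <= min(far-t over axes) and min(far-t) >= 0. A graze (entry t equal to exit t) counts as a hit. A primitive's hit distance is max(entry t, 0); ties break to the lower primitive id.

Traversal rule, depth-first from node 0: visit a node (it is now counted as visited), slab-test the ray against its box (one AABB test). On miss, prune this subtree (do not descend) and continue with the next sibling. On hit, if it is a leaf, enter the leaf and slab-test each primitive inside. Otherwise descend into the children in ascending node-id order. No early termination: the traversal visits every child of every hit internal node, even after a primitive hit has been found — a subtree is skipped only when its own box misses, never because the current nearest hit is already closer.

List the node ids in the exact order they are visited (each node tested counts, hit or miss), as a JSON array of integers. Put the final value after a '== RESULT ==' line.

Trace the traversal:
N0 x:[20,35] y:[71/3,35] z:[51/2,44] -> hit [51/2,35], descend [10, 14]
  N10 x:[20,35] y:[71/3,35] z:[36,44] -> miss, prune
  N14 x:[21,35] y:[27,34] z:[51/2,71/2] -> hit [27,34], descend [3, 9]
    N3 x:[57/2,35] y:[86/3,34] z:[51/2,65/2] -> hit [86/3,65/2], descend [5, 13]
      N5 x:[33,35] y:[100/3,34] z:[31,65/2] -> miss, prune
      N13 x:[57/2,31] y:[86/3,97/3] z:[51/2,59/2] -> hit [86/3,59/2] leaf, test {P0@t=86/3, P6(miss)}
    N9 x:[21,53/2] y:[27,98/3] z:[55/2,71/2] -> miss, prune

Summary -> nodes [0, 10, 14, 3, 5, 13, 9]; box-tests=7; leaf-entries=1; first=P0

== RESULT ==
[0, 10, 14, 3, 5, 13, 9]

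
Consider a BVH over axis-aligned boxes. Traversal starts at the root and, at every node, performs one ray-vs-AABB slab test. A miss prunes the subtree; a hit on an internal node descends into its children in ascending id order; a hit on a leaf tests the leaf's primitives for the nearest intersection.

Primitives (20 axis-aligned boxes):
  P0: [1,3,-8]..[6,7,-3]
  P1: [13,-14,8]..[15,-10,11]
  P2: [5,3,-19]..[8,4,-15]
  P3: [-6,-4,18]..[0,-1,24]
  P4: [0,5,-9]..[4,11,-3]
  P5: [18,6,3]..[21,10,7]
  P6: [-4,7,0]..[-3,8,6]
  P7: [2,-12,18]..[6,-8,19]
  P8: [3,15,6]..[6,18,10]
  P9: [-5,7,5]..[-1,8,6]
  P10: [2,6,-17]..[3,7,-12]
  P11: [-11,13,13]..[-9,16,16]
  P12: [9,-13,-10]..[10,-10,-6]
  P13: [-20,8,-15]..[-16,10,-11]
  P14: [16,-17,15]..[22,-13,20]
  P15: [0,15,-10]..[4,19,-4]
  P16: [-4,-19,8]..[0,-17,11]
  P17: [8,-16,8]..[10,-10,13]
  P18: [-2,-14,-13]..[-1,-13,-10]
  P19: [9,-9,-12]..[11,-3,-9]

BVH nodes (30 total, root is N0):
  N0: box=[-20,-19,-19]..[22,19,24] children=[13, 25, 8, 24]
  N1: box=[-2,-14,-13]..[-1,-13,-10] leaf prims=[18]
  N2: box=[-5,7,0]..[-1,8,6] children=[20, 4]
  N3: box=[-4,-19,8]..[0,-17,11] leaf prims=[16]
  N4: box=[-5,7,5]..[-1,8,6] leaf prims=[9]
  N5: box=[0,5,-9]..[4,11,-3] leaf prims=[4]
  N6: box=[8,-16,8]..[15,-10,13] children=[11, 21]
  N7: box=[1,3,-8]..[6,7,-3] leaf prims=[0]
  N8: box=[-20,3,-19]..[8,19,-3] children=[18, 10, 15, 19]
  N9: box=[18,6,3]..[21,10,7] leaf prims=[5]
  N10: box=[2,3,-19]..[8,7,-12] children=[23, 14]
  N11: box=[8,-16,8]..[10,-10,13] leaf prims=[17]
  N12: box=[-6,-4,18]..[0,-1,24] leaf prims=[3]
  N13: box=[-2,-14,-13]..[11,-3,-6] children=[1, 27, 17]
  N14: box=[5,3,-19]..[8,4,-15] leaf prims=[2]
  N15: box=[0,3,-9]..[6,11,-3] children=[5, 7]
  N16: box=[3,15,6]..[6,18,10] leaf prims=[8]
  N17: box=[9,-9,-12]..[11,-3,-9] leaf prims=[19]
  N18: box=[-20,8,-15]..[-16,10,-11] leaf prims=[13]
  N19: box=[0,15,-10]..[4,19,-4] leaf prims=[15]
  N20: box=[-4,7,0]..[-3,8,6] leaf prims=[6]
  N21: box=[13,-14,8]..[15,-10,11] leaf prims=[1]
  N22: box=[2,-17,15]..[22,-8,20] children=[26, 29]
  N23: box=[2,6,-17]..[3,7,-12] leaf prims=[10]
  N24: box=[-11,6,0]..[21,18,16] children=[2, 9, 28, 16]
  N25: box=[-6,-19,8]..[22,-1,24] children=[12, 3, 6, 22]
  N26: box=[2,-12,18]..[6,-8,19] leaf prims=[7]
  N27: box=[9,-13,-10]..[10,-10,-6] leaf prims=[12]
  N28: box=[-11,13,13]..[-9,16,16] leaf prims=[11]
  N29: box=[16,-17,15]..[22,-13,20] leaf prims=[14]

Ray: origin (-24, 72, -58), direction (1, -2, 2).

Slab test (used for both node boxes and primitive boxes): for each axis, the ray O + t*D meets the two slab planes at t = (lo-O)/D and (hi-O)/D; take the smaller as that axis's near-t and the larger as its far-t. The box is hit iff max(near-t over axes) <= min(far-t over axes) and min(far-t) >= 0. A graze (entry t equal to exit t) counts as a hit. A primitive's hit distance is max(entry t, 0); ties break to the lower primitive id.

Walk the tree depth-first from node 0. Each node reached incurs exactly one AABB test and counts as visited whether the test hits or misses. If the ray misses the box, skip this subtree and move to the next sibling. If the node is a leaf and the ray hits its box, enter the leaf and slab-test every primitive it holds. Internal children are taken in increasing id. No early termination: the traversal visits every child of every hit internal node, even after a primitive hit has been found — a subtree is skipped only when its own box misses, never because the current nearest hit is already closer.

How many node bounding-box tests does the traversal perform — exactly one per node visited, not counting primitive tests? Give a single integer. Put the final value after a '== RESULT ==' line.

Traverse from the root:
N0 x:[4,46] y:[53/2,91/2] z:[39/2,41] -> hit [53/2,41], descend [8, 13, 24, 25]
  N8 x:[4,32] y:[53/2,69/2] z:[39/2,55/2] -> hit [53/2,55/2], descend [10, 15, 18, 19]
    N10 x:[26,32] y:[65/2,69/2] z:[39/2,23] -> miss, prune
    N15 x:[24,30] y:[61/2,69/2] z:[49/2,55/2] -> miss, prune
    N18 x:[4,8] y:[31,32] z:[43/2,47/2] -> miss, prune
    N19 x:[24,28] y:[53/2,57/2] z:[24,27] -> hit [53/2,27] leaf, test {P15@t=53/2}
  N13 x:[22,35] y:[75/2,43] z:[45/2,26] -> miss, prune
  N24 x:[13,45] y:[27,33] z:[29,37] -> hit [29,33], descend [2, 9, 16, 28]
    N2 x:[19,23] y:[32,65/2] z:[29,32] -> miss, prune
    N9 x:[42,45] y:[31,33] z:[61/2,65/2] -> miss, prune
    N16 x:[27,30] y:[27,57/2] z:[32,34] -> miss, prune
    N28 x:[13,15] y:[28,59/2] z:[71/2,37] -> miss, prune
  N25 x:[18,46] y:[73/2,91/2] z:[33,41] -> hit [73/2,41], descend [3, 6, 12, 22]
    N3 x:[20,24] y:[89/2,91/2] z:[33,69/2] -> miss, prune
    N6 x:[32,39] y:[41,44] z:[33,71/2] -> miss, prune
    N12 x:[18,24] y:[73/2,38] z:[38,41] -> miss, prune
    N22 x:[26,46] y:[40,89/2] z:[73/2,39] -> miss, prune

order=[0, 8, 10, 15, 18, 19, 13, 24, 2, 9, 16, 28, 25, 3, 6, 12, 22]  |boxes|=17  |leaves|=1  hit=P15

== RESULT ==
17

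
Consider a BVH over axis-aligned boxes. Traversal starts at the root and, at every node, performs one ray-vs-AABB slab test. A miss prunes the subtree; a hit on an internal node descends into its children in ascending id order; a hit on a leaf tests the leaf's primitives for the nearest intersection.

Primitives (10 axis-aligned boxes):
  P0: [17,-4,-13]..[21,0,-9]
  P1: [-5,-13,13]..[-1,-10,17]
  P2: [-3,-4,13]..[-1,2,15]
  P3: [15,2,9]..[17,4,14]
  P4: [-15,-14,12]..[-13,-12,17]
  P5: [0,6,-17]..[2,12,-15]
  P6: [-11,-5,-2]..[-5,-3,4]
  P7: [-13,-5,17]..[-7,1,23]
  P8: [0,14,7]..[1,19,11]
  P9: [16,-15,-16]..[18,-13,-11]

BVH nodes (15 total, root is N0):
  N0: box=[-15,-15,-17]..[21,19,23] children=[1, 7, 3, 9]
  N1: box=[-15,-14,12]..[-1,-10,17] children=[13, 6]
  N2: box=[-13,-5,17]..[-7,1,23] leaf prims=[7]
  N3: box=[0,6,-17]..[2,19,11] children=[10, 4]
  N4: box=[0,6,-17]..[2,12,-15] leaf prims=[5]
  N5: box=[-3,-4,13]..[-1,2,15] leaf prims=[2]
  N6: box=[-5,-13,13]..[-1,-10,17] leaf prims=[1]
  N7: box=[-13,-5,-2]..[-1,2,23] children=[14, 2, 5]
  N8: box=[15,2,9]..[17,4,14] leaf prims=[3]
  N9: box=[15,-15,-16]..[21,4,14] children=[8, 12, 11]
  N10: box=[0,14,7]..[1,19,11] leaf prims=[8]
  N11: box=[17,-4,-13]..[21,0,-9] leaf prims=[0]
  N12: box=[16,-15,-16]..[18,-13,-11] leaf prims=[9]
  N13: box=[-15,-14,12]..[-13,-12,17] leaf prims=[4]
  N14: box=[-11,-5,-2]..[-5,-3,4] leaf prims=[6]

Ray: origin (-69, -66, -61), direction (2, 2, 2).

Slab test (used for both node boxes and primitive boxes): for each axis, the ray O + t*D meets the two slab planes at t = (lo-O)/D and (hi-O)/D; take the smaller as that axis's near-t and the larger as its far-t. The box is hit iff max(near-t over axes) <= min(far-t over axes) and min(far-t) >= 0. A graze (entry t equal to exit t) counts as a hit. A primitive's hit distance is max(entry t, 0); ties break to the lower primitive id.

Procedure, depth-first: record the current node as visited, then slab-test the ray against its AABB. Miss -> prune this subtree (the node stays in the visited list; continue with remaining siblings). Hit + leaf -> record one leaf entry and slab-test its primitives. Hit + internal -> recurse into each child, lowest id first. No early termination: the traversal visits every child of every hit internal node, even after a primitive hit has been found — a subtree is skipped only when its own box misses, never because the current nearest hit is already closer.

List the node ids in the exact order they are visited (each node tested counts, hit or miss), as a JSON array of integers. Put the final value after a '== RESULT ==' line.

Walk:
N0 x:[27,45] y:[51/2,85/2] z:[22,42] -> hit [27,42], descend [1, 3, 7, 9]
  N1 x:[27,34] y:[26,28] z:[73/2,39] -> miss, prune
  N3 x:[69/2,71/2] y:[36,85/2] z:[22,36] -> miss, prune
  N7 x:[28,34] y:[61/2,34] z:[59/2,42] -> hit [61/2,34], descend [2, 5, 14]
    N2 x:[28,31] y:[61/2,67/2] z:[39,42] -> miss, prune
    N5 x:[33,34] y:[31,34] z:[37,38] -> miss, prune
    N14 x:[29,32] y:[61/2,63/2] z:[59/2,65/2] -> hit [61/2,63/2] leaf, test {P6@t=61/2}
  N9 x:[42,45] y:[51/2,35] z:[45/2,75/2] -> miss, prune

order=[0, 1, 3, 7, 2, 5, 14, 9]  |boxes|=8  |leaves|=1  hit=P6

== RESULT ==
[0, 1, 3, 7, 2, 5, 14, 9]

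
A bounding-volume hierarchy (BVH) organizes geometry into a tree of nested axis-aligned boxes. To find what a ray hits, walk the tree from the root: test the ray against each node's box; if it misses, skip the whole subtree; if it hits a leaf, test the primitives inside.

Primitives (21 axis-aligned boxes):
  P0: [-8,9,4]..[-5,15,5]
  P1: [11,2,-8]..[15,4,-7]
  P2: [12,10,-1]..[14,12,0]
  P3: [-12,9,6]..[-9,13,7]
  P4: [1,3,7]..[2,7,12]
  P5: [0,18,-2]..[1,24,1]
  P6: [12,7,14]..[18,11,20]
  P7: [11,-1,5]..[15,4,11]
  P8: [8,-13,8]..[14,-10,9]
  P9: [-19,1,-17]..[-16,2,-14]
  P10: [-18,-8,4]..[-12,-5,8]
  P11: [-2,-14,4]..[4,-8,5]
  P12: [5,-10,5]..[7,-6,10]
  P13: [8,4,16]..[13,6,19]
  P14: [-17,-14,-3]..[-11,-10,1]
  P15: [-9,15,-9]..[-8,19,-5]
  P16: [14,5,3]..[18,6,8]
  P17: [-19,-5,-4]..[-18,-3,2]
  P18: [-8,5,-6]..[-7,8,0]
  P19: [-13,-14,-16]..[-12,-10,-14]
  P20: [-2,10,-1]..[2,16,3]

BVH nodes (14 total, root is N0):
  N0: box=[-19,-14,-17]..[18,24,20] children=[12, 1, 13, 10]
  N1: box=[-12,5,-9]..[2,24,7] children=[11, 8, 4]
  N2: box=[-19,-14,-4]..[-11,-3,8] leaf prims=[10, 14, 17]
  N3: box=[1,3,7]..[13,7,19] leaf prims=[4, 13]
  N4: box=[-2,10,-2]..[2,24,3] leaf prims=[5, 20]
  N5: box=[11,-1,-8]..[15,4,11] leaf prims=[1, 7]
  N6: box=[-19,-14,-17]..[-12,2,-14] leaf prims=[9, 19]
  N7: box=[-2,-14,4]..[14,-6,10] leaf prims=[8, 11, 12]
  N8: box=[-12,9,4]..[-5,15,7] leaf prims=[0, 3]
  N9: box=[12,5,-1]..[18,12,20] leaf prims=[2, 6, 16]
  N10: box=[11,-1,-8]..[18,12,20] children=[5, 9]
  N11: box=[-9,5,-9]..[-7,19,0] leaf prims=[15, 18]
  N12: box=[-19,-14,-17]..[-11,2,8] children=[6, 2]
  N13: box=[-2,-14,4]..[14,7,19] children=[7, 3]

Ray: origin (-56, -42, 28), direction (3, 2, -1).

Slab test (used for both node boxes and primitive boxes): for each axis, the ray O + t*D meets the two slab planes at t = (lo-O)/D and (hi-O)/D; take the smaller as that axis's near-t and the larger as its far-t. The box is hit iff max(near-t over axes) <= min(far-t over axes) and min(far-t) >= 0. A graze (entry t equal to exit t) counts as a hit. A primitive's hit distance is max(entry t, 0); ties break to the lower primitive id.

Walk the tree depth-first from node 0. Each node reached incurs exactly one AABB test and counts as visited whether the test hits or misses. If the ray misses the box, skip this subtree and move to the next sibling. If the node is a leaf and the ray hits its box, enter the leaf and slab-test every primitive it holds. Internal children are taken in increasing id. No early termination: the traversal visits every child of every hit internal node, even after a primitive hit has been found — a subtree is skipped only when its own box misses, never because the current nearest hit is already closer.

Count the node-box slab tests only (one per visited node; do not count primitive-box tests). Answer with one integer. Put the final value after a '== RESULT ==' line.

Trace the traversal:
N0 x:[37/3,74/3] y:[14,33] z:[8,45] -> hit [14,74/3], descend [1, 10, 12, 13]
  N1 x:[44/3,58/3] y:[47/2,33] z:[21,37] -> miss, prune
  N10 x:[67/3,74/3] y:[41/2,27] z:[8,36] -> hit [67/3,74/3], descend [5, 9]
    N5 x:[67/3,71/3] y:[41/2,23] z:[17,36] -> hit [67/3,23] leaf, test {P1(miss), P7@t=67/3}
    N9 x:[68/3,74/3] y:[47/2,27] z:[8,29] -> hit [47/2,74/3] leaf, test {P2(miss), P6(miss), P16@t=47/2}
  N12 x:[37/3,15] y:[14,22] z:[20,45] -> miss, prune
  N13 x:[18,70/3] y:[14,49/2] z:[9,24] -> hit [18,70/3], descend [3, 7]
    N3 x:[19,23] y:[45/2,49/2] z:[9,21] -> miss, prune
    N7 x:[18,70/3] y:[14,18] z:[18,24] -> hit [18,18] leaf, test {P8(miss), P11(miss), P12(miss)}

Visited [0, 1, 10, 5, 9, 12, 13, 3, 7]. Tests: 9 box, 3 leaf. Nearest: P7.

== RESULT ==
9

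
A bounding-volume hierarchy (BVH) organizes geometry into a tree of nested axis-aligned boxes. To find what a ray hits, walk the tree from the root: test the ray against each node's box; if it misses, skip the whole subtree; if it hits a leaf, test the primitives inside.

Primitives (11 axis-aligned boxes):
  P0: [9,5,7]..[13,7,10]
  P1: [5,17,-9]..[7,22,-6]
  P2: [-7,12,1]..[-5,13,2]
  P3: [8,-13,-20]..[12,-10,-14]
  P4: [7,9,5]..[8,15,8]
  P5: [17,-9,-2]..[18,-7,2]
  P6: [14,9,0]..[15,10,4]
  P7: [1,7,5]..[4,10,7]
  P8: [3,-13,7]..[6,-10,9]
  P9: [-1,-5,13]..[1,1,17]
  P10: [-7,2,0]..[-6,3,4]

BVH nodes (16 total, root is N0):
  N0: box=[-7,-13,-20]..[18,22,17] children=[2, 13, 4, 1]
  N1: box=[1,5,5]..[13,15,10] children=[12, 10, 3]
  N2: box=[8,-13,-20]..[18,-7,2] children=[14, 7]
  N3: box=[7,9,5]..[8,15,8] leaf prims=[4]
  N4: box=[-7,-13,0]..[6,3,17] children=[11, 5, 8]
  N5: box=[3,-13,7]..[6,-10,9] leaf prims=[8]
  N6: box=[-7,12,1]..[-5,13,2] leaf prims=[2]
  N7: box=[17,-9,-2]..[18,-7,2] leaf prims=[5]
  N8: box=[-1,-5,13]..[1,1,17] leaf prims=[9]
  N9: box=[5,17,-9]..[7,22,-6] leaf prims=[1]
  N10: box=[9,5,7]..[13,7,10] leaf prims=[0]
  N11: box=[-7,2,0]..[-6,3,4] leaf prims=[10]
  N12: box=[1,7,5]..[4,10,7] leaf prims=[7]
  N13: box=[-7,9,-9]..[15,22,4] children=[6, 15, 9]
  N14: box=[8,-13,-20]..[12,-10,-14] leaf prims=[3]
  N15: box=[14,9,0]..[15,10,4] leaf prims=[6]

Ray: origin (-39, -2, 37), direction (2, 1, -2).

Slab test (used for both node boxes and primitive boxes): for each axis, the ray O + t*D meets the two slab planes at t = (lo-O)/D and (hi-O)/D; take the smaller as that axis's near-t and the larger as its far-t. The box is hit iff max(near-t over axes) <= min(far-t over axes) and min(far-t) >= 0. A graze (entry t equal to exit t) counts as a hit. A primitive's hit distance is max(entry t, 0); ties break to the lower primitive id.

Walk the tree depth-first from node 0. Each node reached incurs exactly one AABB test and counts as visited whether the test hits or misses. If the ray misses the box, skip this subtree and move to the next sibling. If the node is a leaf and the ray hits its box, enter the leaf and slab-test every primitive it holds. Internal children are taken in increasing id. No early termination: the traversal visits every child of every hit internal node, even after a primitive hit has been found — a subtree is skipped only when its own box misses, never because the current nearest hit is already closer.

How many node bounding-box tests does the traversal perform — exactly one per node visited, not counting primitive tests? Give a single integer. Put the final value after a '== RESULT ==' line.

Traverse from the root:
N0 x:[16,57/2] y:[-11,24] z:[10,57/2] -> hit [16,24], descend [1, 2, 4, 13]
  N1 x:[20,26] y:[7,17] z:[27/2,16] -> miss, prune
  N2 x:[47/2,57/2] y:[-11,-5] z:[35/2,57/2] -> miss, prune
  N4 x:[16,45/2] y:[-11,5] z:[10,37/2] -> miss, prune
  N13 x:[16,27] y:[11,24] z:[33/2,23] -> hit [33/2,23], descend [6, 9, 15]
    N6 x:[16,17] y:[14,15] z:[35/2,18] -> miss, prune
    N9 x:[22,23] y:[19,24] z:[43/2,23] -> hit [22,23] leaf, test {P1@t=22}
    N15 x:[53/2,27] y:[11,12] z:[33/2,37/2] -> miss, prune

Visited [0, 1, 2, 4, 13, 6, 9, 15]. Tests: 8 box, 1 leaf. Nearest: P1.

== RESULT ==
8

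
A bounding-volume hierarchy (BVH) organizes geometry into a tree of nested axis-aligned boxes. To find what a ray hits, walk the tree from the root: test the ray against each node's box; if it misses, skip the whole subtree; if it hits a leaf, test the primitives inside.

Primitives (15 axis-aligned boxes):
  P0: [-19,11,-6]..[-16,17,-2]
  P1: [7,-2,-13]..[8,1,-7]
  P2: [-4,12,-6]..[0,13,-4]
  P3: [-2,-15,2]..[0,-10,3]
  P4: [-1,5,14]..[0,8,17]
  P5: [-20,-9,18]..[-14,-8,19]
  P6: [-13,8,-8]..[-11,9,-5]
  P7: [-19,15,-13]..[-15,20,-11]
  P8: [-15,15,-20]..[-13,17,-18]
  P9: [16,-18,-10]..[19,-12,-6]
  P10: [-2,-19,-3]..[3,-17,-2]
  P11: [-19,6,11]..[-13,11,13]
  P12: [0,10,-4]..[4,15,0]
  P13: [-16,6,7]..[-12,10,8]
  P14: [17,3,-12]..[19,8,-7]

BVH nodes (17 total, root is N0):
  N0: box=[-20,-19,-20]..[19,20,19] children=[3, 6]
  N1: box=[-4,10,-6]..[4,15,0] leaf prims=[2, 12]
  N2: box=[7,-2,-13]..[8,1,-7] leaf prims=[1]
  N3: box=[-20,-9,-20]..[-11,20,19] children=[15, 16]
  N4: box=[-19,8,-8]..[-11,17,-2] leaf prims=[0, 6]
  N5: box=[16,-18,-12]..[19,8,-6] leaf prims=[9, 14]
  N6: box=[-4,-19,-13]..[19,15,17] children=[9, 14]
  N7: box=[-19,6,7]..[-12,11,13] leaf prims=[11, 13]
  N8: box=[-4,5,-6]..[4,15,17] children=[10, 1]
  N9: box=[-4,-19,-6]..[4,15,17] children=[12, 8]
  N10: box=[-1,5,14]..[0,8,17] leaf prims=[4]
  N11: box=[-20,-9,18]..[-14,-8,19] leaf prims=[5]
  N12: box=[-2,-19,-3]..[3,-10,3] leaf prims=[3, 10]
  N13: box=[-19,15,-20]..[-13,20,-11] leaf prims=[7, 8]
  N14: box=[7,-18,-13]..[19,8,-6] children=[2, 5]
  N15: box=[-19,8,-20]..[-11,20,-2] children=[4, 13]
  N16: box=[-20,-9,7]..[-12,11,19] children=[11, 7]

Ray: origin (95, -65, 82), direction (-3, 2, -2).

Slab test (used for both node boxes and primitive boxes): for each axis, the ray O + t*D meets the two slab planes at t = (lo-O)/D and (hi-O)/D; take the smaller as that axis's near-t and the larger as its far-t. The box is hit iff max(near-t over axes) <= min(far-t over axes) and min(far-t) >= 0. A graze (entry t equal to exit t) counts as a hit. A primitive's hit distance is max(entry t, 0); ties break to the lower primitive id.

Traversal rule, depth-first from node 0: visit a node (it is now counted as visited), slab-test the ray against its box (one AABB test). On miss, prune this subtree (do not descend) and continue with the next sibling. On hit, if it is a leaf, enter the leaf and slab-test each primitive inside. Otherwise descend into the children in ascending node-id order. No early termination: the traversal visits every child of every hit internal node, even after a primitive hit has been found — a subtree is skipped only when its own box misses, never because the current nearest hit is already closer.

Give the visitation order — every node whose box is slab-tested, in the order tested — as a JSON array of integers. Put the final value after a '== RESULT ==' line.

Trace the traversal:
N0 x:[76/3,115/3] y:[23,85/2] z:[63/2,51] -> hit [63/2,115/3], descend [3, 6]
  N3 x:[106/3,115/3] y:[28,85/2] z:[63/2,51] -> hit [106/3,115/3], descend [15, 16]
    N15 x:[106/3,38] y:[73/2,85/2] z:[42,51] -> miss, prune
    N16 x:[107/3,115/3] y:[28,38] z:[63/2,75/2] -> hit [107/3,75/2], descend [7, 11]
      N7 x:[107/3,38] y:[71/2,38] z:[69/2,75/2] -> hit [107/3,75/2] leaf, test {P11(miss), P13@t=37}
      N11 x:[109/3,115/3] y:[28,57/2] z:[63/2,32] -> miss, prune
  N6 x:[76/3,33] y:[23,40] z:[65/2,95/2] -> hit [65/2,33], descend [9, 14]
    N9 x:[91/3,33] y:[23,40] z:[65/2,44] -> hit [65/2,33], descend [8, 12]
      N8 x:[91/3,33] y:[35,40] z:[65/2,44] -> miss, prune
      N12 x:[92/3,97/3] y:[23,55/2] z:[79/2,85/2] -> miss, prune
    N14 x:[76/3,88/3] y:[47/2,73/2] z:[44,95/2] -> miss, prune

order=[0, 3, 15, 16, 7, 11, 6, 9, 8, 12, 14]  |boxes|=11  |leaves|=1  hit=P13

== RESULT ==
[0, 3, 15, 16, 7, 11, 6, 9, 8, 12, 14]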